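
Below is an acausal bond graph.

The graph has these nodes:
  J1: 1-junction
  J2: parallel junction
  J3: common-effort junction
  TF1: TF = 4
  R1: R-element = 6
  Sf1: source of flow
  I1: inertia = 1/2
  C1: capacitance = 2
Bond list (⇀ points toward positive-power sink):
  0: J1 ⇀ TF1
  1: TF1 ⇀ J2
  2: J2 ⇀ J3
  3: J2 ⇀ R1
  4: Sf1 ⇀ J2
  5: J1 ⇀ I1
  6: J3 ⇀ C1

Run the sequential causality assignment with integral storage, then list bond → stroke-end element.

b0 stroke→J1
b1 stroke→TF1
b2 stroke→J2
b3 stroke→R1
b4 stroke→Sf1
b5 stroke→I1
b6 stroke→J3

β4 stroke at Sf1  (source Sf1 imposes f)
β5 stroke at I1  (I1 outputs flow p/I1)
β0 stroke at J1  (common-f at J1 fixed by 5)
β1 stroke at TF1  (TF1 one-in-one-out from 0)
β6 stroke at J3  (C1 outputs effort q/C1)
β2 stroke at J2  (common-e at J3 fixed by 6)
β3 stroke at R1  (J2: bond 2 brought effort, rest push out)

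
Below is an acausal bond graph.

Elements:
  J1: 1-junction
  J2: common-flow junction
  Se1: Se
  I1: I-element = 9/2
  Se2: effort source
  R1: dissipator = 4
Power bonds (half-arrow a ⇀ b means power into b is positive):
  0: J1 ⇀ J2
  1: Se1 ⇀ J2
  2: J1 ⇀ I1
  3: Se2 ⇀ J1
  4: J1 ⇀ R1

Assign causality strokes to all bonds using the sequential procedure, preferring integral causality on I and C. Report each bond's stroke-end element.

β0 stroke at J1
β1 stroke at J2
β2 stroke at I1
β3 stroke at J1
β4 stroke at J1

β1 stroke→J2  (Se1 (Se) sets effort on bond)
β3 stroke→J1  (Se2: effort source, stroke at far end)
β0 stroke→J1  (closing 1-jn rule on J2)
β2 stroke→I1  (I1: I, integral causality)
β4 stroke→J1  (common-f at J1 fixed by 2)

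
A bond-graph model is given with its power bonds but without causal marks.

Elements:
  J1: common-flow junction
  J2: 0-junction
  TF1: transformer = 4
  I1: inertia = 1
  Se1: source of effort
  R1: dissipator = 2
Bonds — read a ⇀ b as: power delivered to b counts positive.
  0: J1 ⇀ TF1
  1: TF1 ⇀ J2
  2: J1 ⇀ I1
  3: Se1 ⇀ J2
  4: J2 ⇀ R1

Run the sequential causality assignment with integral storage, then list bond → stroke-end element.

β3 →J2  (Se1: effort source, stroke at far end)
β1 →TF1  (common-e at J2 fixed by 3)
β4 →R1  (0-jn J2 has e-setter on 3)
β0 →J1  (TF1: transformer flips bond 1)
β2 →I1  (closing 1-jn rule on J1)

bond 0 |J1
bond 1 |TF1
bond 2 |I1
bond 3 |J2
bond 4 |R1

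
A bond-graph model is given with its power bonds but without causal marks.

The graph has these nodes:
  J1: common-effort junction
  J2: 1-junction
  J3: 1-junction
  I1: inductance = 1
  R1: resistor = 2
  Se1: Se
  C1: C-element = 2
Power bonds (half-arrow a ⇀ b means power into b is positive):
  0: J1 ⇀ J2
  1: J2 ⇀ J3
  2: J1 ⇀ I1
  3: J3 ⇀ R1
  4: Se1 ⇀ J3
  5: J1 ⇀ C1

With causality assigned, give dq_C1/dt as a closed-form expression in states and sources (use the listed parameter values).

#4 stroke→J3  (source Se1 imposes e)
#2 stroke→I1  (I1: I, integral causality)
#5 stroke→J1  (C1 integral (e out))
#0 stroke→J2  (0-jn J1 has e-setter on 5)
#1 stroke→J3  (only one flow-in slot at J2)
#3 stroke→R1  (J3 needs exactly one f-in)

dq_C1/dt = -E_Se1/2 - p_I1 - q_C1/4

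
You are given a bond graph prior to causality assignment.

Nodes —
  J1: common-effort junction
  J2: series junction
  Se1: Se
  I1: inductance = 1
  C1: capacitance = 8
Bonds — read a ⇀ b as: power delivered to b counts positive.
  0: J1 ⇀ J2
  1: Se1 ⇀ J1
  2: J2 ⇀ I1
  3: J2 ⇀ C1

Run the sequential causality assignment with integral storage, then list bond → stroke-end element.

β1 →J1  (Se1 (Se) sets effort on bond)
β0 →J2  (0-jn J1 has e-setter on 1)
β2 →I1  (prefer integral on I1)
β3 →J2  (1-jn J2 has f-setter on 2)

β0 stroke→J2
β1 stroke→J1
β2 stroke→I1
β3 stroke→J2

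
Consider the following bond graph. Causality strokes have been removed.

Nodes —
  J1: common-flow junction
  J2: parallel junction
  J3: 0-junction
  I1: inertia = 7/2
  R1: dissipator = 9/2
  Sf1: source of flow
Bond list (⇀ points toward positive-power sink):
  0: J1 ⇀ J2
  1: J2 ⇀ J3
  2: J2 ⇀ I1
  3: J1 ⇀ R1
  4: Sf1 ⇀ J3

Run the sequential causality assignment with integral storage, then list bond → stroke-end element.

#4 |Sf1  (source Sf1 imposes f)
#1 |J3  (only one effort-in slot at J3)
#2 |I1  (I1 outputs flow p/I1)
#0 |J2  (J2: last free bond brings effort in)
#3 |J1  (1-jn J1 has f-setter on 0)

#0 stroke→J2
#1 stroke→J3
#2 stroke→I1
#3 stroke→J1
#4 stroke→Sf1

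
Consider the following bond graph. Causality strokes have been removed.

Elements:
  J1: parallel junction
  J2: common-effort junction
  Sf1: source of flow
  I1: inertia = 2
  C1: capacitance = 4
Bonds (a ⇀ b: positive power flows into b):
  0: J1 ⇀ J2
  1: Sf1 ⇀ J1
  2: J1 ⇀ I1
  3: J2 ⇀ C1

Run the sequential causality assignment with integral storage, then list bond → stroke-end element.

#1 stroke at Sf1  (Sf1 (Sf) sets flow on bond)
#2 stroke at I1  (I1: I, integral causality)
#0 stroke at J1  (J1: last free bond brings effort in)
#3 stroke at J2  (only one effort-in slot at J2)

b0 stroke→J1
b1 stroke→Sf1
b2 stroke→I1
b3 stroke→J2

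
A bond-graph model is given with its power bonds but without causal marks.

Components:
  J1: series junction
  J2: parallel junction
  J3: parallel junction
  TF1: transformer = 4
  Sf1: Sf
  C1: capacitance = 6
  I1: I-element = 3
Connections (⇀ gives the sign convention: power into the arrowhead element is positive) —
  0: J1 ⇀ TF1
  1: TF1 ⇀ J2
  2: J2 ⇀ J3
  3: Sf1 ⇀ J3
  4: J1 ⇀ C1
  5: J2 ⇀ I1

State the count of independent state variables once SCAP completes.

#3 stroke at Sf1  (Sf1 (Sf) sets flow on bond)
#2 stroke at J3  (closing 0-jn rule on J3)
#4 stroke at J1  (C1: C, integral causality)
#0 stroke at TF1  (closing 1-jn rule on J1)
#1 stroke at J2  (TF1 one-in-one-out from 0)
#5 stroke at I1  (J2: bond 1 brought effort, rest push out)

2  (C1, I1 all integral)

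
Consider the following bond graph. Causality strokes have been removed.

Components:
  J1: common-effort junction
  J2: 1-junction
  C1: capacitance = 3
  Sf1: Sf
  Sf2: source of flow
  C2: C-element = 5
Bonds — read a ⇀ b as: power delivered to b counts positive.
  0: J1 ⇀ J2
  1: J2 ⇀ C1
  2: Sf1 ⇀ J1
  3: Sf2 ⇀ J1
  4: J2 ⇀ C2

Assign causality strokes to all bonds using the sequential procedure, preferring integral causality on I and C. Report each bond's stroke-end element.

β2 |Sf1  (Sf1 (Sf) sets flow on bond)
β3 |Sf2  (Sf2 (Sf) sets flow on bond)
β0 |J1  (closing 0-jn rule on J1)
β1 |J2  (1-jn J2 has f-setter on 0)
β4 |J2  (J2 flow already set via bond 0)

bond 0 |J1
bond 1 |J2
bond 2 |Sf1
bond 3 |Sf2
bond 4 |J2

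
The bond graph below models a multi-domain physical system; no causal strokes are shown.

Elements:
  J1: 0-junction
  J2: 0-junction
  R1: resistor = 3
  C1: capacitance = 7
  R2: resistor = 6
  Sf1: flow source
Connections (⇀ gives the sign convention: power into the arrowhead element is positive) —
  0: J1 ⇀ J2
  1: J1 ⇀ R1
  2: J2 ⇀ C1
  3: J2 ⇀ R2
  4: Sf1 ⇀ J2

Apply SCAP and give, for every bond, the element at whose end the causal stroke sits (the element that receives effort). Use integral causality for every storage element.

bond 4 stroke at Sf1  (Sf1 (Sf) sets flow on bond)
bond 2 stroke at J2  (C1 outputs effort q/C1)
bond 0 stroke at J1  (J2: bond 2 brought effort, rest push out)
bond 3 stroke at R2  (common-e at J2 fixed by 2)
bond 1 stroke at R1  (J1: bond 0 brought effort, rest push out)

β0 →J1
β1 →R1
β2 →J2
β3 →R2
β4 →Sf1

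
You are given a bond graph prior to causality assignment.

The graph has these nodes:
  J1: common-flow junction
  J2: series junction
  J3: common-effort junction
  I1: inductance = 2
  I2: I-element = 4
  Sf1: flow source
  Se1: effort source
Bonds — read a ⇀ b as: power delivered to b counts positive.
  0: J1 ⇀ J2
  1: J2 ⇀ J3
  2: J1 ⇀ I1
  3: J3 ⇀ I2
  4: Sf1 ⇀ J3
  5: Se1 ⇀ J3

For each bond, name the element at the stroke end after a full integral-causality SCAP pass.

#4 →Sf1  (Sf1 fixes flow; stroke at Sf1)
#5 →J3  (source Se1 imposes e)
#1 →J2  (J3 effort already set via bond 5)
#3 →I2  (0-jn J3 has e-setter on 5)
#0 →J1  (closing 1-jn rule on J2)
#2 →I1  (J1: last free bond brings flow in)

β0 stroke→J1
β1 stroke→J2
β2 stroke→I1
β3 stroke→I2
β4 stroke→Sf1
β5 stroke→J3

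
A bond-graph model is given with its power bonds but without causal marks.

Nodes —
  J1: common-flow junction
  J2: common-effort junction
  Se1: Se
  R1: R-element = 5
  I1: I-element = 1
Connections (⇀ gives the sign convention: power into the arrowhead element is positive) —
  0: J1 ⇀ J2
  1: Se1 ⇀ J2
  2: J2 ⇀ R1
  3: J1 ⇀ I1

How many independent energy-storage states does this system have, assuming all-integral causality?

b1 stroke at J2  (Se1 fixes effort; stroke away)
b0 stroke at J1  (J2: bond 1 brought effort, rest push out)
b2 stroke at R1  (J2: bond 1 brought effort, rest push out)
b3 stroke at I1  (closing 1-jn rule on J1)

1  (I1 all integral)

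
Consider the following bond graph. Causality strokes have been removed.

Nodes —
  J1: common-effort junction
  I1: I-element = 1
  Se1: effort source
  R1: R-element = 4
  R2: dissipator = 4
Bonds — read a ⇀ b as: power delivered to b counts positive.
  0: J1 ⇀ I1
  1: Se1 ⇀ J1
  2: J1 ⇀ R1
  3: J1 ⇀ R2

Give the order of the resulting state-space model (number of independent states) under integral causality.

1  (I1 all integral)

bond 1 stroke at J1  (source Se1 imposes e)
bond 0 stroke at I1  (0-jn J1 has e-setter on 1)
bond 2 stroke at R1  (0-jn J1 has e-setter on 1)
bond 3 stroke at R2  (J1: bond 1 brought effort, rest push out)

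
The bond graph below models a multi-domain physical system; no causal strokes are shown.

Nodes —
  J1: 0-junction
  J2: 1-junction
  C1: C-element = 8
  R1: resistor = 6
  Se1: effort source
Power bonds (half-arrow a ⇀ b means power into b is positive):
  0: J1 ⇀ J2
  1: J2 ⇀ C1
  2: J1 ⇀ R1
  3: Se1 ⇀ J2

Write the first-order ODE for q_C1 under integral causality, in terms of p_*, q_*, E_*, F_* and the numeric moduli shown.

dq_C1/dt = E_Se1/6 - q_C1/48

b3 stroke→J2  (Se1: effort source, stroke at far end)
b1 stroke→J2  (C1 outputs effort q/C1)
b0 stroke→J1  (J2: last free bond brings flow in)
b2 stroke→R1  (common-e at J1 fixed by 0)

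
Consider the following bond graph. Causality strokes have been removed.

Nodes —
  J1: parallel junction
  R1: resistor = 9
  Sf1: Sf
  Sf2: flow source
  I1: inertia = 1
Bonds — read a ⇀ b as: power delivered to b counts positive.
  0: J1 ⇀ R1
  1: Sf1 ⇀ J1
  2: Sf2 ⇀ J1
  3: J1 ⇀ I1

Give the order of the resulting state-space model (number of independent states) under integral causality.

β1 |Sf1  (Sf1 fixes flow; stroke at Sf1)
β2 |Sf2  (source Sf2 imposes f)
β3 |I1  (I1: I, integral causality)
β0 |J1  (closing 0-jn rule on J1)

1  (I1 all integral)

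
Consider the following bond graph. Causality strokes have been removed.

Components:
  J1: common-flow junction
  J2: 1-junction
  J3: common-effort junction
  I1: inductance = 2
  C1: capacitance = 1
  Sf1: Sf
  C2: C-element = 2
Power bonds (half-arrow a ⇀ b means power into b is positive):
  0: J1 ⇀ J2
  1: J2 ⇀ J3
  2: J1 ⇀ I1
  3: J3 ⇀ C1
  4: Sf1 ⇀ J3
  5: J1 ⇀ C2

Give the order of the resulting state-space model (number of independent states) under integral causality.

#4 stroke at Sf1  (Sf1: flow source, stroke at near end)
#2 stroke at I1  (prefer integral on I1)
#0 stroke at J1  (J1 flow already set via bond 2)
#5 stroke at J1  (1-jn J1 has f-setter on 2)
#1 stroke at J2  (J2: bond 0 brought flow, rest push out)
#3 stroke at J3  (closing 0-jn rule on J3)

3  (C1, C2, I1 all integral)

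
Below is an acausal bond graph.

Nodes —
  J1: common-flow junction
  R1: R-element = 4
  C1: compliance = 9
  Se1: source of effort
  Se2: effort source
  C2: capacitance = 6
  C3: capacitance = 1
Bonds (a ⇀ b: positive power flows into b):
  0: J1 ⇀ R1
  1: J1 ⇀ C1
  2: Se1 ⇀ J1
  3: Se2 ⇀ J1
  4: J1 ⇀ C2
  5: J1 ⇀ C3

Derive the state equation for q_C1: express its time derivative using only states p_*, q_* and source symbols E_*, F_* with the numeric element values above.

bond 2 stroke→J1  (Se1: effort source, stroke at far end)
bond 3 stroke→J1  (source Se2 imposes e)
bond 1 stroke→J1  (C1 outputs effort q/C1)
bond 4 stroke→J1  (C2 integral (e out))
bond 5 stroke→J1  (prefer integral on C3)
bond 0 stroke→R1  (only one flow-in slot at J1)

dq_C1/dt = E_Se1/4 + E_Se2/4 - q_C1/36 - q_C2/24 - q_C3/4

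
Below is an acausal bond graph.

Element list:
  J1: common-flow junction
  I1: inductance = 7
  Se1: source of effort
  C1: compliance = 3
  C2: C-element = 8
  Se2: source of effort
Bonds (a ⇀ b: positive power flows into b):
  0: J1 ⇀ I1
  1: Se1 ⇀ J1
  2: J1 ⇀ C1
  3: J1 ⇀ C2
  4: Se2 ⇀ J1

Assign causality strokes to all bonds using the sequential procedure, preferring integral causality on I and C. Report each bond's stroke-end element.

β1 |J1  (Se1 (Se) sets effort on bond)
β4 |J1  (Se2: effort source, stroke at far end)
β0 |I1  (I1: I, integral causality)
β2 |J1  (J1 flow already set via bond 0)
β3 |J1  (J1 flow already set via bond 0)

bond 0 stroke→I1
bond 1 stroke→J1
bond 2 stroke→J1
bond 3 stroke→J1
bond 4 stroke→J1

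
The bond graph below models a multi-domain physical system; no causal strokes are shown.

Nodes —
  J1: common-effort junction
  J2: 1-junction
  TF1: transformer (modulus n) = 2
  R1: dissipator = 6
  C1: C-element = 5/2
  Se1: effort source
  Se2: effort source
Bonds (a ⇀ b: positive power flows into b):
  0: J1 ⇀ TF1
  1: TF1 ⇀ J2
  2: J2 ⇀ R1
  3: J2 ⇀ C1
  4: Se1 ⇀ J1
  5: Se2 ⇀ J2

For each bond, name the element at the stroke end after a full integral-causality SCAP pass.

#4 stroke→J1  (source Se1 imposes e)
#5 stroke→J2  (Se2: effort source, stroke at far end)
#0 stroke→TF1  (common-e at J1 fixed by 4)
#1 stroke→J2  (TF1 one-in-one-out from 0)
#3 stroke→J2  (C1: C, integral causality)
#2 stroke→R1  (closing 1-jn rule on J2)

b0 |TF1
b1 |J2
b2 |R1
b3 |J2
b4 |J1
b5 |J2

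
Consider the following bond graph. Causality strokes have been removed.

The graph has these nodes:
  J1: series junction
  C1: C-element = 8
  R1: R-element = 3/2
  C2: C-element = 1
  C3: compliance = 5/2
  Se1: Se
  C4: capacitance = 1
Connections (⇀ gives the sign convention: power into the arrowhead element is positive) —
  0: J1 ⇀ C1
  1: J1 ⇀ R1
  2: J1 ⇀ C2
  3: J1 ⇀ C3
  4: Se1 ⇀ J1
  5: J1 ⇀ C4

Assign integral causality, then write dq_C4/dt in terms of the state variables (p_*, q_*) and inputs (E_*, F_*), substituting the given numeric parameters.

bond 4 stroke at J1  (Se1 (Se) sets effort on bond)
bond 0 stroke at J1  (prefer integral on C1)
bond 2 stroke at J1  (C2 integral (e out))
bond 3 stroke at J1  (prefer integral on C3)
bond 5 stroke at J1  (C4 outputs effort q/C4)
bond 1 stroke at R1  (only one flow-in slot at J1)

dq_C4/dt = 2*E_Se1/3 - q_C1/12 - 2*q_C2/3 - 4*q_C3/15 - 2*q_C4/3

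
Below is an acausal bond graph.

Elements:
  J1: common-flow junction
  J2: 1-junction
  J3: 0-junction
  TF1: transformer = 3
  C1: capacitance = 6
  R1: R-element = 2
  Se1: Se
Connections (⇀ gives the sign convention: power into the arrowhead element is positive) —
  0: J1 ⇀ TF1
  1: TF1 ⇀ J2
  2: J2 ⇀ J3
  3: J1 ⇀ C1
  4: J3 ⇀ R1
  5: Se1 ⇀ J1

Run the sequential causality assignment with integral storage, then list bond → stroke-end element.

#0 |TF1
#1 |J2
#2 |J3
#3 |J1
#4 |R1
#5 |J1

b5 →J1  (source Se1 imposes e)
b3 →J1  (prefer integral on C1)
b0 →TF1  (closing 1-jn rule on J1)
b1 →J2  (TF TF1: opposite of bond 0)
b2 →J3  (J2: last free bond brings flow in)
b4 →R1  (0-jn J3 has e-setter on 2)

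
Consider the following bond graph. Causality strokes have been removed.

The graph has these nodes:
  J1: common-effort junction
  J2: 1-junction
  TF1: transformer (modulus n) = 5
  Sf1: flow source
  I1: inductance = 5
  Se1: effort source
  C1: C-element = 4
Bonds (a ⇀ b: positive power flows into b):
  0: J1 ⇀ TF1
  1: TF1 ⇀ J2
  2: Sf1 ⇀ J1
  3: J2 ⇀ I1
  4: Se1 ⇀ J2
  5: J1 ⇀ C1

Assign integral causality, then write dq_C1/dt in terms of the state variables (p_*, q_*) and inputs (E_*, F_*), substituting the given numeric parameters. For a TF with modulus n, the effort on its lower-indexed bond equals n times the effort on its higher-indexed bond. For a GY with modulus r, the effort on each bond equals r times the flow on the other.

b2 →Sf1  (source Sf1 imposes f)
b4 →J2  (Se1 (Se) sets effort on bond)
b3 →I1  (I1 integral (f out))
b1 →J2  (J2: bond 3 brought flow, rest push out)
b0 →TF1  (TF1 one-in-one-out from 1)
b5 →J1  (only one effort-in slot at J1)

dq_C1/dt = F_Sf1 - p_I1/25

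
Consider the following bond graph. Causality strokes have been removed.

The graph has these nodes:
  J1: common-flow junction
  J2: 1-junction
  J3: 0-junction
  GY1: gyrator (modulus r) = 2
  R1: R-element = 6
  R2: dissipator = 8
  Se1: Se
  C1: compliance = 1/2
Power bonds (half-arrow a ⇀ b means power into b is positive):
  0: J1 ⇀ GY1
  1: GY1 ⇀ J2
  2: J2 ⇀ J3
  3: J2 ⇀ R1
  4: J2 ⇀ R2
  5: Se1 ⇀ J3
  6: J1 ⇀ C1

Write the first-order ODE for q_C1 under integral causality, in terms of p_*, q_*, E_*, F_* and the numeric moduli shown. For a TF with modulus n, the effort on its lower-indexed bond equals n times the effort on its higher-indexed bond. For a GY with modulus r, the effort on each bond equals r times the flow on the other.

bond 5 stroke→J3  (Se1: effort source, stroke at far end)
bond 2 stroke→J2  (J3 effort already set via bond 5)
bond 6 stroke→J1  (C1 outputs effort q/C1)
bond 0 stroke→GY1  (only one flow-in slot at J1)
bond 1 stroke→GY1  (GY GY1: same side as bond 0)
bond 3 stroke→J2  (common-f at J2 fixed by 1)
bond 4 stroke→J2  (J2 flow already set via bond 1)

dq_C1/dt = E_Se1/2 - 7*q_C1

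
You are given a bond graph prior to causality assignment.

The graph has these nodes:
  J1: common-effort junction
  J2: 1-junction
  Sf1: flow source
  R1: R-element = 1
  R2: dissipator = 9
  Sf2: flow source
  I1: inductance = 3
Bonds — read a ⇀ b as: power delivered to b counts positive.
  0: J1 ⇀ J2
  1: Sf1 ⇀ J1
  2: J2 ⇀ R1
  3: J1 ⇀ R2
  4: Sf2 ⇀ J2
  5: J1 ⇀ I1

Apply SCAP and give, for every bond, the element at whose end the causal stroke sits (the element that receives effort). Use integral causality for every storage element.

bond 0 →J2
bond 1 →Sf1
bond 2 →J2
bond 3 →J1
bond 4 →Sf2
bond 5 →I1

#1 stroke at Sf1  (Sf1 fixes flow; stroke at Sf1)
#4 stroke at Sf2  (Sf2 (Sf) sets flow on bond)
#0 stroke at J2  (common-f at J2 fixed by 4)
#2 stroke at J2  (common-f at J2 fixed by 4)
#5 stroke at I1  (I1: I, integral causality)
#3 stroke at J1  (closing 0-jn rule on J1)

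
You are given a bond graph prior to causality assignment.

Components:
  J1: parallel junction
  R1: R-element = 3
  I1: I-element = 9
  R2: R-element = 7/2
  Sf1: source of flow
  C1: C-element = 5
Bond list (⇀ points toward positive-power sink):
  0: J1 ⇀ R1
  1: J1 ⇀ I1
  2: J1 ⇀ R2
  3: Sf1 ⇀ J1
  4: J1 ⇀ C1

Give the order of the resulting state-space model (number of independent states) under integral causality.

2  (C1, I1 all integral)

b3 →Sf1  (Sf1 (Sf) sets flow on bond)
b1 →I1  (I1 outputs flow p/I1)
b4 →J1  (C1 integral (e out))
b0 →R1  (0-jn J1 has e-setter on 4)
b2 →R2  (common-e at J1 fixed by 4)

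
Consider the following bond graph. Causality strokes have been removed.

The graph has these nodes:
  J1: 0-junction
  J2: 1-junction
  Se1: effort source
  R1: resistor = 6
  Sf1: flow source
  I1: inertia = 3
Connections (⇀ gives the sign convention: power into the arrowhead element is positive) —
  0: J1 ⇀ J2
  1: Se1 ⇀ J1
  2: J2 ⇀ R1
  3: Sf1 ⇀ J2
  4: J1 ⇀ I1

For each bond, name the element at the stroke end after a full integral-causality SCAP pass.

bond 0 stroke at J2
bond 1 stroke at J1
bond 2 stroke at J2
bond 3 stroke at Sf1
bond 4 stroke at I1

b1 →J1  (Se1 fixes effort; stroke away)
b3 →Sf1  (source Sf1 imposes f)
b0 →J2  (0-jn J1 has e-setter on 1)
b4 →I1  (J1: bond 1 brought effort, rest push out)
b2 →J2  (J2 flow already set via bond 3)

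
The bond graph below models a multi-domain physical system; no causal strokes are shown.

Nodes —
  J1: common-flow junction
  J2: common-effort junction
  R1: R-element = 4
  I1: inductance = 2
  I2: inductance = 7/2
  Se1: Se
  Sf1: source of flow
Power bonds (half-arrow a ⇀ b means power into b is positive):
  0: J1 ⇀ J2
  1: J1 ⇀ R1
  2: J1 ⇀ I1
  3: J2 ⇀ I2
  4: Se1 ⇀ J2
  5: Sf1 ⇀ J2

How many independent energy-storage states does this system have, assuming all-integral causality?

2  (I1, I2 all integral)

b4 |J2  (Se1: effort source, stroke at far end)
b5 |Sf1  (Sf1 (Sf) sets flow on bond)
b0 |J1  (J2 effort already set via bond 4)
b3 |I2  (common-e at J2 fixed by 4)
b2 |I1  (prefer integral on I1)
b1 |J1  (J1 flow already set via bond 2)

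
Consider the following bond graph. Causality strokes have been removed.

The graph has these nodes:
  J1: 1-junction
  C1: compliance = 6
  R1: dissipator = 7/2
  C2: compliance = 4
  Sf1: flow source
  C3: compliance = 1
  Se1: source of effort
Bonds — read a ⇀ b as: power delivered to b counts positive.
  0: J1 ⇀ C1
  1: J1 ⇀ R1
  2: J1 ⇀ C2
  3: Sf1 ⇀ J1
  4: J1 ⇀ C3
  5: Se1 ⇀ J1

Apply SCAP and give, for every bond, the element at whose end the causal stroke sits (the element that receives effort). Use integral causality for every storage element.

β0 stroke→J1
β1 stroke→J1
β2 stroke→J1
β3 stroke→Sf1
β4 stroke→J1
β5 stroke→J1

β3 |Sf1  (Sf1: flow source, stroke at near end)
β5 |J1  (Se1 fixes effort; stroke away)
β0 |J1  (common-f at J1 fixed by 3)
β1 |J1  (common-f at J1 fixed by 3)
β2 |J1  (J1 flow already set via bond 3)
β4 |J1  (J1: bond 3 brought flow, rest push out)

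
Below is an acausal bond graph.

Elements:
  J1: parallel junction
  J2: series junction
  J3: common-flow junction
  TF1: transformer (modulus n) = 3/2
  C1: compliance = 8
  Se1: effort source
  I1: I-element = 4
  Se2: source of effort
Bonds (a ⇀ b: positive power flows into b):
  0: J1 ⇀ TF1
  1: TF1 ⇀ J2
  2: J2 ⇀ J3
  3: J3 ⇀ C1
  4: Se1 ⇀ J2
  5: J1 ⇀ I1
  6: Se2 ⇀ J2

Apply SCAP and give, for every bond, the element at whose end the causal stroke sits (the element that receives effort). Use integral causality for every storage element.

β4 →J2  (source Se1 imposes e)
β6 →J2  (source Se2 imposes e)
β3 →J3  (prefer integral on C1)
β2 →J2  (J3 needs exactly one f-in)
β1 →TF1  (closing 1-jn rule on J2)
β0 →J1  (TF1 one-in-one-out from 1)
β5 →I1  (common-e at J1 fixed by 0)

#0 stroke→J1
#1 stroke→TF1
#2 stroke→J2
#3 stroke→J3
#4 stroke→J2
#5 stroke→I1
#6 stroke→J2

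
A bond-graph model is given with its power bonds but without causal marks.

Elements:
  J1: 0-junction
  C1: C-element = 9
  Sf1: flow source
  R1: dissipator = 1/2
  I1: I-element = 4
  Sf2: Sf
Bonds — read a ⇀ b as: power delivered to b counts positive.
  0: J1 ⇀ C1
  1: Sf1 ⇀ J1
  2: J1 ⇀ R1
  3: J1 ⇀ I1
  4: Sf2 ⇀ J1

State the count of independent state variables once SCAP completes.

2  (C1, I1 all integral)

b1 |Sf1  (Sf1: flow source, stroke at near end)
b4 |Sf2  (Sf2: flow source, stroke at near end)
b0 |J1  (C1 outputs effort q/C1)
b2 |R1  (common-e at J1 fixed by 0)
b3 |I1  (J1 effort already set via bond 0)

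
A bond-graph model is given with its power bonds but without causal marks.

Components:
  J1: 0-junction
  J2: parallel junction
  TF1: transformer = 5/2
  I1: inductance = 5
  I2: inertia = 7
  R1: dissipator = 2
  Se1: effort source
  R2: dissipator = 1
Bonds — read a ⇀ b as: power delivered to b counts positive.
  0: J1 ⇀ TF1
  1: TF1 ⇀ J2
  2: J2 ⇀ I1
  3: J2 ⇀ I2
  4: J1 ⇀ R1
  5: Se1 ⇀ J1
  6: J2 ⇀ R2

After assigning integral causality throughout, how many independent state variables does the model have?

2  (I1, I2 all integral)

β5 →J1  (source Se1 imposes e)
β0 →TF1  (J1 effort already set via bond 5)
β4 →R1  (J1: bond 5 brought effort, rest push out)
β1 →J2  (TF TF1: opposite of bond 0)
β2 →I1  (J2 effort already set via bond 1)
β3 →I2  (J2 effort already set via bond 1)
β6 →R2  (J2 effort already set via bond 1)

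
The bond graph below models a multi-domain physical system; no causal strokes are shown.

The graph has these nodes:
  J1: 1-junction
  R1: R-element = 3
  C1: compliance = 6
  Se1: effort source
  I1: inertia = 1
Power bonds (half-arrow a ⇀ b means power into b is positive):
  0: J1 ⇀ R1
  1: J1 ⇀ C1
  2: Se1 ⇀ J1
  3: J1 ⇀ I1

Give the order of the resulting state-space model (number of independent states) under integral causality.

2  (C1, I1 all integral)

#2 |J1  (Se1: effort source, stroke at far end)
#1 |J1  (C1 outputs effort q/C1)
#3 |I1  (I1 integral (f out))
#0 |J1  (common-f at J1 fixed by 3)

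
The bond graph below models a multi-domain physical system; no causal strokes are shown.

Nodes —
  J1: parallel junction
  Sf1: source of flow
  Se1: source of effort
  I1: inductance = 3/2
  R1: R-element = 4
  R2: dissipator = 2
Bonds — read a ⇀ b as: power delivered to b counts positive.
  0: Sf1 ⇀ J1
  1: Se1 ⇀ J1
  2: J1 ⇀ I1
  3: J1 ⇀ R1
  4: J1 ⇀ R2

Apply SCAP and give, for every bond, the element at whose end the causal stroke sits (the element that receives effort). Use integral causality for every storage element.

#0 |Sf1  (Sf1: flow source, stroke at near end)
#1 |J1  (Se1: effort source, stroke at far end)
#2 |I1  (J1 effort already set via bond 1)
#3 |R1  (J1 effort already set via bond 1)
#4 |R2  (J1 effort already set via bond 1)

b0 stroke at Sf1
b1 stroke at J1
b2 stroke at I1
b3 stroke at R1
b4 stroke at R2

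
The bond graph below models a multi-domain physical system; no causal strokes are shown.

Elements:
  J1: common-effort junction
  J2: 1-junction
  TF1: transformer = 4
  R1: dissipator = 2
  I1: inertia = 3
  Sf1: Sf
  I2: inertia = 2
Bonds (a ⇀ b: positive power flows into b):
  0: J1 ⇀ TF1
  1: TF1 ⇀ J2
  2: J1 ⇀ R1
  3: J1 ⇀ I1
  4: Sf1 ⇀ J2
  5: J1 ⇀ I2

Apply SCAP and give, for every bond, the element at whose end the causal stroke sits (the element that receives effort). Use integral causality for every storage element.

bond 0 |TF1
bond 1 |J2
bond 2 |J1
bond 3 |I1
bond 4 |Sf1
bond 5 |I2

#4 |Sf1  (Sf1 (Sf) sets flow on bond)
#1 |J2  (J2: bond 4 brought flow, rest push out)
#0 |TF1  (TF TF1: opposite of bond 1)
#3 |I1  (I1 outputs flow p/I1)
#5 |I2  (I2 integral (f out))
#2 |J1  (closing 0-jn rule on J1)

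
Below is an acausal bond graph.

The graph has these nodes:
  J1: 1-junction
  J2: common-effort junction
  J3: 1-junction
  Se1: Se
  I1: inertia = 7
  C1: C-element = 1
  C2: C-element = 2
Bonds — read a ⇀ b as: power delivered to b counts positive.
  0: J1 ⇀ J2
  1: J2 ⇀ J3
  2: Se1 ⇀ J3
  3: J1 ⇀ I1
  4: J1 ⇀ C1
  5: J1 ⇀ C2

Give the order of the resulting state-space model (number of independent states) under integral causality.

3  (C1, C2, I1 all integral)

#2 →J3  (source Se1 imposes e)
#1 →J2  (only one flow-in slot at J3)
#0 →J1  (common-e at J2 fixed by 1)
#3 →I1  (prefer integral on I1)
#4 →J1  (J1: bond 3 brought flow, rest push out)
#5 →J1  (common-f at J1 fixed by 3)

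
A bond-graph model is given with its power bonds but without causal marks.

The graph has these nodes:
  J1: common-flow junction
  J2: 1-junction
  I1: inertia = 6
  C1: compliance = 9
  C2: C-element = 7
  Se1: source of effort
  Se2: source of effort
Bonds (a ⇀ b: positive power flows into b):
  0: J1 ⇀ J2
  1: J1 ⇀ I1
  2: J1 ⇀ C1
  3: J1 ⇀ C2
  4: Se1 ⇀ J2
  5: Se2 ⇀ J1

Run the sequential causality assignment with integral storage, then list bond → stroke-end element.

b4 stroke at J2  (source Se1 imposes e)
b5 stroke at J1  (Se2 fixes effort; stroke away)
b0 stroke at J1  (closing 1-jn rule on J2)
b1 stroke at I1  (I1 outputs flow p/I1)
b2 stroke at J1  (J1 flow already set via bond 1)
b3 stroke at J1  (J1 flow already set via bond 1)

b0 stroke at J1
b1 stroke at I1
b2 stroke at J1
b3 stroke at J1
b4 stroke at J2
b5 stroke at J1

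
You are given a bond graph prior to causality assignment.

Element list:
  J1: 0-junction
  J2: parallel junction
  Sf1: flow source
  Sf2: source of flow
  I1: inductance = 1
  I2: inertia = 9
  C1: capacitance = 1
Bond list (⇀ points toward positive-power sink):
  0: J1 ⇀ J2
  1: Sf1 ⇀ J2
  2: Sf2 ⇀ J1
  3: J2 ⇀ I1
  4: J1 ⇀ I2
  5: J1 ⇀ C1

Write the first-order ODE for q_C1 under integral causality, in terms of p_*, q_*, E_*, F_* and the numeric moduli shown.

b1 stroke at Sf1  (Sf1 fixes flow; stroke at Sf1)
b2 stroke at Sf2  (Sf2 fixes flow; stroke at Sf2)
b3 stroke at I1  (prefer integral on I1)
b0 stroke at J2  (closing 0-jn rule on J2)
b4 stroke at I2  (prefer integral on I2)
b5 stroke at J1  (only one effort-in slot at J1)

dq_C1/dt = F_Sf1 + F_Sf2 - p_I1 - p_I2/9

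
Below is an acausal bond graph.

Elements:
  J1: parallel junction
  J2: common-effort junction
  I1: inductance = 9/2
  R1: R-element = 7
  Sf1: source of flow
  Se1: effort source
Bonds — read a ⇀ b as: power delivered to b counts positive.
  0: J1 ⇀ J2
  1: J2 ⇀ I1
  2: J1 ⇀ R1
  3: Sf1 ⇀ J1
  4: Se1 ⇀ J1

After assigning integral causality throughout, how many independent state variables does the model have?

1  (I1 all integral)

bond 3 →Sf1  (Sf1 (Sf) sets flow on bond)
bond 4 →J1  (source Se1 imposes e)
bond 0 →J2  (J1: bond 4 brought effort, rest push out)
bond 2 →R1  (common-e at J1 fixed by 4)
bond 1 →I1  (J2 effort already set via bond 0)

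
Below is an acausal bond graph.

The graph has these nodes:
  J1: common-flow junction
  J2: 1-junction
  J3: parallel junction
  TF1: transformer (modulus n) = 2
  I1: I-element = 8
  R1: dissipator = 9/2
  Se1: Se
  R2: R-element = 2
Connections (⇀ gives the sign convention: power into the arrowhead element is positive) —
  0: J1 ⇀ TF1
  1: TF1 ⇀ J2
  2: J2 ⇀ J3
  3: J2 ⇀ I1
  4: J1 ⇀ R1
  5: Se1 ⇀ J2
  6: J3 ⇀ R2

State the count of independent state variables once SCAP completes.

1  (I1 all integral)

bond 5 stroke at J2  (source Se1 imposes e)
bond 3 stroke at I1  (I1 integral (f out))
bond 1 stroke at J2  (J2 flow already set via bond 3)
bond 2 stroke at J2  (J2: bond 3 brought flow, rest push out)
bond 6 stroke at J3  (J3: last free bond brings effort in)
bond 0 stroke at TF1  (TF TF1: opposite of bond 1)
bond 4 stroke at J1  (common-f at J1 fixed by 0)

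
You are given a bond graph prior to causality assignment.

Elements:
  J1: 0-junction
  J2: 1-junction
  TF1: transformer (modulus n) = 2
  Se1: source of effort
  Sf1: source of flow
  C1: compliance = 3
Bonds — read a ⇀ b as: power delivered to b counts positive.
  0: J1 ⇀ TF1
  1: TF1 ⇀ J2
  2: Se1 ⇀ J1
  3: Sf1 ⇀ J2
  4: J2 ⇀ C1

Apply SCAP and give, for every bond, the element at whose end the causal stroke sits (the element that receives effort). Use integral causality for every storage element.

#0 →TF1
#1 →J2
#2 →J1
#3 →Sf1
#4 →J2

#2 |J1  (source Se1 imposes e)
#3 |Sf1  (Sf1 fixes flow; stroke at Sf1)
#0 |TF1  (J1 effort already set via bond 2)
#1 |J2  (1-jn J2 has f-setter on 3)
#4 |J2  (J2 flow already set via bond 3)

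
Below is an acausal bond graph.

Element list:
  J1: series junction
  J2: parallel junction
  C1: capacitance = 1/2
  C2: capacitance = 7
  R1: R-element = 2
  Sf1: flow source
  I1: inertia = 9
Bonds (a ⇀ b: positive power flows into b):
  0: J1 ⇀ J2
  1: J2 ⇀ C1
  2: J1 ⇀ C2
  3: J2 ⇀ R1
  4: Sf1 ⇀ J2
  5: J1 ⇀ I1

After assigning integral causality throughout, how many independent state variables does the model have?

3  (C1, C2, I1 all integral)

#4 |Sf1  (Sf1: flow source, stroke at near end)
#1 |J2  (C1 integral (e out))
#0 |J1  (0-jn J2 has e-setter on 1)
#3 |R1  (0-jn J2 has e-setter on 1)
#2 |J1  (C2 integral (e out))
#5 |I1  (closing 1-jn rule on J1)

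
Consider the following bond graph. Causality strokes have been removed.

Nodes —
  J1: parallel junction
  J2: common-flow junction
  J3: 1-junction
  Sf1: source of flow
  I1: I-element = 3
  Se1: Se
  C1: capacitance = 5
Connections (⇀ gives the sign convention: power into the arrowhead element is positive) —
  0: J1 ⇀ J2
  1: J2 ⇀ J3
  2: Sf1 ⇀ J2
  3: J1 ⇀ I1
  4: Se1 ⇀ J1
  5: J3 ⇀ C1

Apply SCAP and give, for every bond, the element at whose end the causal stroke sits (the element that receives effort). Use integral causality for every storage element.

b2 →Sf1  (Sf1 (Sf) sets flow on bond)
b4 →J1  (Se1 (Se) sets effort on bond)
b0 →J2  (J1 effort already set via bond 4)
b3 →I1  (common-e at J1 fixed by 4)
b1 →J2  (J2: bond 2 brought flow, rest push out)
b5 →J3  (J3 flow already set via bond 1)

#0 →J2
#1 →J2
#2 →Sf1
#3 →I1
#4 →J1
#5 →J3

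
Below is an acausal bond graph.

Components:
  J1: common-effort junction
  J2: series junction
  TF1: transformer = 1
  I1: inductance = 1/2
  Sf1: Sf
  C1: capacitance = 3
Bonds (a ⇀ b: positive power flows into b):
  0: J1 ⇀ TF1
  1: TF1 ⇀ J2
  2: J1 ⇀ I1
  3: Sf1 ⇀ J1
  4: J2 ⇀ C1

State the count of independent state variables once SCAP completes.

β3 stroke at Sf1  (Sf1 (Sf) sets flow on bond)
β2 stroke at I1  (prefer integral on I1)
β0 stroke at J1  (only one effort-in slot at J1)
β1 stroke at TF1  (through TF1, causality passes straight; one stroke at TF1)
β4 stroke at J2  (J2 flow already set via bond 1)

2  (C1, I1 all integral)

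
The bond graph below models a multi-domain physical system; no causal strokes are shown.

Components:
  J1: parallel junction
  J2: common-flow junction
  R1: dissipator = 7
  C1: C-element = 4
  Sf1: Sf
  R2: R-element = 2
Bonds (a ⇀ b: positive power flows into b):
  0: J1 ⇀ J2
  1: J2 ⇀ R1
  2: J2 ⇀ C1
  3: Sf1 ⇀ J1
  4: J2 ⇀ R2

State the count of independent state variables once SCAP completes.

1  (C1 all integral)

β3 |Sf1  (Sf1 fixes flow; stroke at Sf1)
β0 |J1  (J1 needs exactly one e-in)
β1 |J2  (common-f at J2 fixed by 0)
β2 |J2  (common-f at J2 fixed by 0)
β4 |J2  (J2 flow already set via bond 0)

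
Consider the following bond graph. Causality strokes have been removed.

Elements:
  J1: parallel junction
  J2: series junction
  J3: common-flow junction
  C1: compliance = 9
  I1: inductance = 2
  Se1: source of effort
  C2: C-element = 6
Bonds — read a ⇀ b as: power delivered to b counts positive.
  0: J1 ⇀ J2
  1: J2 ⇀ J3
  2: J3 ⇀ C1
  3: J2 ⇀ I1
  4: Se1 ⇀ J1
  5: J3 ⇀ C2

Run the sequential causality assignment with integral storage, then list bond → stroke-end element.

#0 stroke at J2
#1 stroke at J2
#2 stroke at J3
#3 stroke at I1
#4 stroke at J1
#5 stroke at J3

#4 |J1  (Se1 (Se) sets effort on bond)
#0 |J2  (J1: bond 4 brought effort, rest push out)
#2 |J3  (C1: C, integral causality)
#3 |I1  (I1: I, integral causality)
#1 |J2  (J2 flow already set via bond 3)
#5 |J3  (common-f at J3 fixed by 1)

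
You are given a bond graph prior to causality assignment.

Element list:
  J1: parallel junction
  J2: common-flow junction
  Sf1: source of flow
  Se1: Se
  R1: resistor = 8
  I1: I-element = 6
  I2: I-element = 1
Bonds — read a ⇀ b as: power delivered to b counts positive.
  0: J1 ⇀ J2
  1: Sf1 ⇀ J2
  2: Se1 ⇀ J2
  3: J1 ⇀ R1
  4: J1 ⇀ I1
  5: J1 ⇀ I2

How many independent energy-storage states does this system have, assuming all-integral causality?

2  (I1, I2 all integral)

β1 →Sf1  (Sf1 fixes flow; stroke at Sf1)
β2 →J2  (Se1 fixes effort; stroke away)
β0 →J2  (J2 flow already set via bond 1)
β4 →I1  (prefer integral on I1)
β5 →I2  (I2: I, integral causality)
β3 →J1  (only one effort-in slot at J1)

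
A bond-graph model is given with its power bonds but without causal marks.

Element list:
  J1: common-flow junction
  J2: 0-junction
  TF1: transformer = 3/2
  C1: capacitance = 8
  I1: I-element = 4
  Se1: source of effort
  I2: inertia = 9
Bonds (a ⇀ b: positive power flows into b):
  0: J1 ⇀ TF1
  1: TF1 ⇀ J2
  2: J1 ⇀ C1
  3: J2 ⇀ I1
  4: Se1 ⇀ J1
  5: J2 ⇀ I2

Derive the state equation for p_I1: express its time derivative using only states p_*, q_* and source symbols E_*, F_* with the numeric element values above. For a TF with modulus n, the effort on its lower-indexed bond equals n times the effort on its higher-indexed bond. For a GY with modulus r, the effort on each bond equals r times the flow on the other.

bond 4 →J1  (Se1 (Se) sets effort on bond)
bond 2 →J1  (C1: C, integral causality)
bond 0 →TF1  (J1 needs exactly one f-in)
bond 1 →J2  (TF1 one-in-one-out from 0)
bond 3 →I1  (common-e at J2 fixed by 1)
bond 5 →I2  (common-e at J2 fixed by 1)

dp_I1/dt = 2*E_Se1/3 - q_C1/12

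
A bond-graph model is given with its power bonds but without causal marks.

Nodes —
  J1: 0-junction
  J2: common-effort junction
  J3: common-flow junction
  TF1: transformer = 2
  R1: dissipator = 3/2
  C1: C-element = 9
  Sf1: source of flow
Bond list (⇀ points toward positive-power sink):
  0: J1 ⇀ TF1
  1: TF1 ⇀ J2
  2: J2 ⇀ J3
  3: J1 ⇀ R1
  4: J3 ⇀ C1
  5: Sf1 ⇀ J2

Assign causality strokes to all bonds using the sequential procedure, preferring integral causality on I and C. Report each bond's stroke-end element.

b0 stroke at J1
b1 stroke at TF1
b2 stroke at J2
b3 stroke at R1
b4 stroke at J3
b5 stroke at Sf1

bond 5 |Sf1  (Sf1 fixes flow; stroke at Sf1)
bond 4 |J3  (C1 outputs effort q/C1)
bond 2 |J2  (J3 needs exactly one f-in)
bond 1 |TF1  (J2 effort already set via bond 2)
bond 0 |J1  (through TF1, causality passes straight; one stroke at TF1)
bond 3 |R1  (J1 effort already set via bond 0)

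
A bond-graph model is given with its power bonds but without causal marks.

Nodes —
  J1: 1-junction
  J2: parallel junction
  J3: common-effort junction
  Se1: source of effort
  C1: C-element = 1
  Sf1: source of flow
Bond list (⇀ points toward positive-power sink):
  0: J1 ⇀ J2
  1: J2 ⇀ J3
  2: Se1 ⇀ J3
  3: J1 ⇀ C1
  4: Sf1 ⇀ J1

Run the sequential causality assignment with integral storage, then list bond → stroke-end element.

β2 →J3  (Se1 (Se) sets effort on bond)
β4 →Sf1  (Sf1 fixes flow; stroke at Sf1)
β0 →J1  (1-jn J1 has f-setter on 4)
β3 →J1  (common-f at J1 fixed by 4)
β1 →J2  (J2 needs exactly one e-in)

b0 stroke→J1
b1 stroke→J2
b2 stroke→J3
b3 stroke→J1
b4 stroke→Sf1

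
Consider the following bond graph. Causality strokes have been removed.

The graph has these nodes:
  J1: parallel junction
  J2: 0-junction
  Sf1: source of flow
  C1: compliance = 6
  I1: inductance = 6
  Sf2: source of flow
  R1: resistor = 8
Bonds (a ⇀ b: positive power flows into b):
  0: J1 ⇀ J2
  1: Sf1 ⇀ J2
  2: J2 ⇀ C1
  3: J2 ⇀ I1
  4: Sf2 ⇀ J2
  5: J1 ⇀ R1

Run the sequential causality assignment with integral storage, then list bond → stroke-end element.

b0 →J1
b1 →Sf1
b2 →J2
b3 →I1
b4 →Sf2
b5 →R1

bond 1 |Sf1  (source Sf1 imposes f)
bond 4 |Sf2  (Sf2 fixes flow; stroke at Sf2)
bond 2 |J2  (C1 outputs effort q/C1)
bond 0 |J1  (J2: bond 2 brought effort, rest push out)
bond 3 |I1  (0-jn J2 has e-setter on 2)
bond 5 |R1  (0-jn J1 has e-setter on 0)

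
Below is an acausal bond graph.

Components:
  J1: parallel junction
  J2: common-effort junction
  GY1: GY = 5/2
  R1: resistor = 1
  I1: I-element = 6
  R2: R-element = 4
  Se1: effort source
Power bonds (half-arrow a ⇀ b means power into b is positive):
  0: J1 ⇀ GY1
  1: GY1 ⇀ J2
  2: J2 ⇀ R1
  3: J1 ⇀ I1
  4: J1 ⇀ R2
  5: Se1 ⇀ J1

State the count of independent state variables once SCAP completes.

1  (I1 all integral)

b5 |J1  (Se1 (Se) sets effort on bond)
b0 |GY1  (common-e at J1 fixed by 5)
b3 |I1  (J1: bond 5 brought effort, rest push out)
b4 |R2  (J1 effort already set via bond 5)
b1 |GY1  (through GY1, causality inverts; strokes same side of GY1)
b2 |J2  (J2: last free bond brings effort in)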